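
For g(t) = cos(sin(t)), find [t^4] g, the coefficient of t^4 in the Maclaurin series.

Compose series: expand the inner function first, then feed it into the outer expansion.
g(0) = 1
g′(0) = 0
g′′(0) = -1
g′′′(0) = 0
g^(4)(0) = 5
So c_4 = g^(4)(0)/4! = 5/24.

5/24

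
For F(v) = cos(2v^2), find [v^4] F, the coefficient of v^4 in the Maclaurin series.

Compute the successive derivatives at the expansion point and divide by k!.
[v^0] = 1;  [v^1] = 0;  [v^2] = 0;  [v^3] = 0;  [v^4] = -2.

-2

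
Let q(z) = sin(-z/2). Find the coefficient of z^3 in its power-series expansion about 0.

1/48

q(0) = 0
q′(0) = -1/2
q′′(0) = 0
q′′′(0) = 1/8
So c_3 = q′′′(0)/3! = 1/48.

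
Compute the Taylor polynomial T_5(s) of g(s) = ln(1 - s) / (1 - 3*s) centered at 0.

-1969*s^5/20 - 131*s^4/4 - 65*s^3/6 - 7*s^2/2 - s

Use 1/(1 - r) = Σ r^k on the denominator, then take the Cauchy product.
g(0) = 0
g′(0) = -1
g′′(0) = -7
g′′′(0) = -65
g^(4)(0) = -786
g^(5)(0) = -11814
Then c_k = g^(k)(0)/k! gives each Taylor coefficient.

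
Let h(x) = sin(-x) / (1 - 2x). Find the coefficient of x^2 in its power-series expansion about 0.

-2

Expand each factor separately, then convolve coefficients.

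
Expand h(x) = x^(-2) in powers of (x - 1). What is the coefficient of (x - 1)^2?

3

Compute the successive derivatives at the expansion point and divide by k!.
[(x - 1)^0] = 1;  [(x - 1)^1] = -2;  [(x - 1)^2] = 3.
So c_2 = h′′(1)/2! = 3.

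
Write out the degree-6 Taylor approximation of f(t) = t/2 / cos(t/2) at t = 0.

5*t^5/768 + t^3/16 + t/2

Write the quotient as an unknown series and match coefficients against numerator = denominator · series.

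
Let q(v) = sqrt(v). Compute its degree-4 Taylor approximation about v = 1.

[(v - 1)^0] = 1;  [(v - 1)^1] = 1/2;  [(v - 1)^2] = -1/8;  [(v - 1)^3] = 1/16;  [(v - 1)^4] = -5/128.

-5*(v - 1)^4/128 + (v - 1)^3/16 - (v - 1)^2/8 + (v - 1)/2 + 1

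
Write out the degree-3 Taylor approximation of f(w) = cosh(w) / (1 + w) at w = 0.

Write out both Maclaurin series and multiply, keeping only the needed powers.

-3*w^3/2 + 3*w^2/2 - w + 1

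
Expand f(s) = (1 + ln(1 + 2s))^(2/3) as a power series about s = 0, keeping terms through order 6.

-906512*s^6/32805 + 45392*s^5/3645 - 1444*s^4/243 + 248*s^3/81 - 16*s^2/9 + 4*s/3 + 1

Let u equal the inner series; expand the outer function in u and truncate.
f(0) = 1
f′(0) = 4/3
f′′(0) = -32/9
f′′′(0) = 496/27
f^(4)(0) = -11552/81
f^(5)(0) = 363136/243
f^(6)(0) = -14504192/729
The Taylor polynomial is Σ f^(k)(0)/k! · s^k.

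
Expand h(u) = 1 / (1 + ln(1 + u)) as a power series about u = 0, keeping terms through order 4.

11*u^4/3 - 7*u^3/3 + 3*u^2/2 - u + 1

Expand as Σ (-1)^k u^k with u equal to the inner function's series.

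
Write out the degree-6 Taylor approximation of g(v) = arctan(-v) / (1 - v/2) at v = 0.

-43*v^6/480 - 43*v^5/240 + v^4/24 + v^3/12 - v^2/2 - v

Multiply the two series term by term and collect like powers.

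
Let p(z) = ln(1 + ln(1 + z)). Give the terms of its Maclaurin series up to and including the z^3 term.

Compose series: expand the inner function first, then feed it into the outer expansion.
p(0) = 0
p′(0) = 1
p′′(0) = -2
p′′′(0) = 7
Then c_k = p^(k)(0)/k! gives each Taylor coefficient.

7*z^3/6 - z^2 + z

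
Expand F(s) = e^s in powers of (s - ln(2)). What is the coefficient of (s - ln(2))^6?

F(ln(2)) = 2
F′(ln(2)) = 2
F′′(ln(2)) = 2
F′′′(ln(2)) = 2
F^(4)(ln(2)) = 2
F^(5)(ln(2)) = 2
F^(6)(ln(2)) = 2
Then c_k = F^(k)(ln(2))/k! gives each Taylor coefficient.

1/360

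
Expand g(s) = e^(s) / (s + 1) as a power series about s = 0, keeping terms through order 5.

Expand 1/(denominator) as a geometric series and multiply by the numerator's series.
g(0) = 1
g′(0) = 0
g′′(0) = 1
g′′′(0) = -2
g^(4)(0) = 9
g^(5)(0) = -44
The Taylor polynomial is Σ g^(k)(0)/k! · s^k.

-11*s^5/30 + 3*s^4/8 - s^3/3 + s^2/2 + 1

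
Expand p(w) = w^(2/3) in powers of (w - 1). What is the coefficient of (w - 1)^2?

[(w - 1)^0] = 1;  [(w - 1)^1] = 2/3;  [(w - 1)^2] = -1/9.
So c_2 = p′′(1)/2! = -1/9.

-1/9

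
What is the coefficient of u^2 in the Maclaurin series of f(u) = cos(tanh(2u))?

Compose series: expand the inner function first, then feed it into the outer expansion.
f(0) = 1
f′(0) = 0
f′′(0) = -4

-2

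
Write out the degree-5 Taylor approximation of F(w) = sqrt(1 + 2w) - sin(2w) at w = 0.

Combine the two series term by term.
F(0) = 1
F′(0) = -1
F′′(0) = -1
F′′′(0) = 11
F^(4)(0) = -15
F^(5)(0) = 73

73*w^5/120 - 5*w^4/8 + 11*w^3/6 - w^2/2 - w + 1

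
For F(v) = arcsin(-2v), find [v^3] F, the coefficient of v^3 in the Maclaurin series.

Differentiate repeatedly and evaluate at the center.

-4/3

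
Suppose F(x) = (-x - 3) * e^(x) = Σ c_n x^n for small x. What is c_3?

-1

Multiply each power in the prefactor through the base expansion.
F(0) = -3
F′(0) = -4
F′′(0) = -5
F′′′(0) = -6
So c_3 = F′′′(0)/3! = -1.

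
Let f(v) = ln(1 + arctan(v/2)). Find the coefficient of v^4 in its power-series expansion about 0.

Plug the Maclaurin series of the inner function into that of the outer and collect terms.
f(0) = 0
f′(0) = 1/2
f′′(0) = -1/4
f′′′(0) = 0
f^(4)(0) = 1/8
So c_4 = f^(4)(0)/4! = 1/192.

1/192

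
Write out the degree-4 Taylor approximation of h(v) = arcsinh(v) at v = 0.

h(0) = 0
h′(0) = 1
h′′(0) = 0
h′′′(0) = -1
h^(4)(0) = 0

-v^3/6 + v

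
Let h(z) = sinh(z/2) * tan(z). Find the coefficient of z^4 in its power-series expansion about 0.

Take the Cauchy product of the two expansions.
h(0) = 0
h′(0) = 0
h′′(0) = 1
h′′′(0) = 0
h^(4)(0) = 9/2
So c_4 = h^(4)(0)/4! = 3/16.

3/16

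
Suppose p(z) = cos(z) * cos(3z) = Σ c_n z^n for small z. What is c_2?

Multiply the two series term by term and collect like powers.
p(0) = 1
p′(0) = 0
p′′(0) = -10
So c_2 = p′′(0)/2! = -5.

-5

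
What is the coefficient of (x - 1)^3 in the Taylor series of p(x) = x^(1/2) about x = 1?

p(1) = 1
p′(1) = 1/2
p′′(1) = -1/4
p′′′(1) = 3/8

1/16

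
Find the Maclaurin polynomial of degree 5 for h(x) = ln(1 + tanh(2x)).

Compose series: expand the inner function first, then feed it into the outer expansion.
h(0) = 0
h′(0) = 2
h′′(0) = -4
h′′′(0) = 0
h^(4)(0) = 32
h^(5)(0) = 0
Dividing each by k! gives the coefficients c_0, ..., c_5.

4*x^4/3 - 2*x^2 + 2*x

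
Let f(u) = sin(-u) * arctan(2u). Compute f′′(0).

-4

Multiply the two series term by term and collect like powers.
The coefficient of u^2 in the expansion is -2, so f′′(0) = 2! * (-2) = -4.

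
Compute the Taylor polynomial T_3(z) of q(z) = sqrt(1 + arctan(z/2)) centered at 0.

-5*z^3/384 - z^2/32 + z/4 + 1

Compose series: expand the inner function first, then feed it into the outer expansion.
[z^0] = 1;  [z^1] = 1/4;  [z^2] = -1/32;  [z^3] = -5/384.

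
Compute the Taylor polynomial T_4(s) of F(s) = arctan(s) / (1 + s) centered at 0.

Expand each factor separately, then convolve coefficients.
[s^0] = 0;  [s^1] = 1;  [s^2] = -1;  [s^3] = 2/3;  [s^4] = -2/3.

-2*s^4/3 + 2*s^3/3 - s^2 + s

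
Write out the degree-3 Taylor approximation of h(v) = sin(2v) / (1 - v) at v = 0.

Write out both Maclaurin series and multiply, keeping only the needed powers.
h(0) = 0
h′(0) = 2
h′′(0) = 4
h′′′(0) = 4

2*v^3/3 + 2*v^2 + 2*v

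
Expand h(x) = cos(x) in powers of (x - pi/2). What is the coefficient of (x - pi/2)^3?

h(pi/2) = 0
h′(pi/2) = -1
h′′(pi/2) = 0
h′′′(pi/2) = 1
So c_3 = h′′′(pi/2)/3! = 1/6.

1/6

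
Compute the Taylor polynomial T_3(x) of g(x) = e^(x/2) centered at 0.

Use the known series and substitute for the argument.
[x^0] = 1;  [x^1] = 1/2;  [x^2] = 1/8;  [x^3] = 1/48.

x^3/48 + x^2/8 + x/2 + 1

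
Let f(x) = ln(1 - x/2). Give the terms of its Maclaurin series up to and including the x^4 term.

-x^4/64 - x^3/24 - x^2/8 - x/2

[x^0] = 0;  [x^1] = -1/2;  [x^2] = -1/8;  [x^3] = -1/24;  [x^4] = -1/64.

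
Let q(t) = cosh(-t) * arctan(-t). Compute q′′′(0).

-1

Take the Cauchy product of the two expansions.
The coefficient of t^3 in the expansion is -1/6, so q′′′(0) = 3! * (-1/6) = -1.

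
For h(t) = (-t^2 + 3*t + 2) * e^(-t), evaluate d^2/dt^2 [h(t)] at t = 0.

-6

Multiply each power in the prefactor through the base expansion.
From the series, [t^2] h = -3; multiply by 2! = 2 to get -6.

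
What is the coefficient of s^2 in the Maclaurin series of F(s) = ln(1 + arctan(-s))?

-1/2

Let u equal the inner series; expand the outer function in u and truncate.
F(0) = 0
F′(0) = -1
F′′(0) = -1
The Taylor polynomial is Σ F^(k)(0)/k! · s^k.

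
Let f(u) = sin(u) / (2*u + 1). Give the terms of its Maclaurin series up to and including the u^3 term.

Multiply the numerator's expansion by the denominator's geometric series.
f(0) = 0
f′(0) = 1
f′′(0) = -4
f′′′(0) = 23

23*u^3/6 - 2*u^2 + u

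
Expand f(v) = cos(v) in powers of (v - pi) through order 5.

f(pi) = -1
f′(pi) = 0
f′′(pi) = 1
f′′′(pi) = 0
f^(4)(pi) = -1
f^(5)(pi) = 0

-(v - pi)^4/24 + (v - pi)^2/2 - 1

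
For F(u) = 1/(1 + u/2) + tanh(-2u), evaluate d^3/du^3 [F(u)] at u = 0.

61/4

Expand each term separately and add.
From the series, [u^3] F = 61/24; multiply by 3! = 6 to get 61/4.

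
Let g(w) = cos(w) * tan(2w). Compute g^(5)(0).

Expand each factor separately, then convolve coefficients.
The coefficient of w^5 in the expansion is 181/60, so g^(5)(0) = 5! * (181/60) = 362.

362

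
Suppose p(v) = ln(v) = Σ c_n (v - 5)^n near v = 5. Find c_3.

1/375

[(v - 5)^0] = ln(5);  [(v - 5)^1] = 1/5;  [(v - 5)^2] = -1/50;  [(v - 5)^3] = 1/375.
So c_3 = p′′′(5)/3! = 1/375.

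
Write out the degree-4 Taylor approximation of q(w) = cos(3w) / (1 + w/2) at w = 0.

Take the Cauchy product of the two expansions.
q(0) = 1
q′(0) = -1/2
q′′(0) = -17/2
q′′′(0) = 51/4
q^(4)(0) = 111/2

37*w^4/16 + 17*w^3/8 - 17*w^2/4 - w/2 + 1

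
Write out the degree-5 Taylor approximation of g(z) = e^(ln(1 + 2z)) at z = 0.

Plug the Maclaurin series of the inner function into that of the outer and collect terms.
g(0) = 1
g′(0) = 2
g′′(0) = 0
g′′′(0) = 0
g^(4)(0) = 0
g^(5)(0) = 0

2*z + 1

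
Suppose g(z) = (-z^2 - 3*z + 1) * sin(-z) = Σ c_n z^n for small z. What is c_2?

Multiply each power in the prefactor through the base expansion.
g(0) = 0
g′(0) = -1
g′′(0) = 6
Dividing each by k! gives the coefficients c_0, ..., c_2.

3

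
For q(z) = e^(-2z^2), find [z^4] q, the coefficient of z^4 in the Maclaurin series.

c_4 = q^(4)(0)/4! = 2.

2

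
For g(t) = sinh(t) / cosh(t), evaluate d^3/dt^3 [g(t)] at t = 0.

Divide the numerator series by the denominator series (power-series long division).
The coefficient of t^3 in the expansion is -1/3, so g′′′(0) = 3! * (-1/3) = -2.

-2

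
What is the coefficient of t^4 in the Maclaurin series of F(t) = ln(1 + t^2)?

-1/2

[t^0] = 0;  [t^1] = 0;  [t^2] = 1;  [t^3] = 0;  [t^4] = -1/2.
So c_4 = F^(4)(0)/4! = -1/2.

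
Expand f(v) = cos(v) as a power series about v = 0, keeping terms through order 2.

Differentiate repeatedly and evaluate at the center.
[v^0] = 1;  [v^1] = 0;  [v^2] = -1/2.

1 - v^2/2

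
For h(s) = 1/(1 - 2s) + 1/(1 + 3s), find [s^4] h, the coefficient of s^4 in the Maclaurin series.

Combine the two series term by term.
[s^0] = 2;  [s^1] = -1;  [s^2] = 13;  [s^3] = -19;  [s^4] = 97.

97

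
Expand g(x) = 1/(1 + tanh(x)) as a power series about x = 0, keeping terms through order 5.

Substitute the inner expansion into the outer series and collect powers.
g(0) = 1
g′(0) = -1
g′′(0) = 2
g′′′(0) = -4
g^(4)(0) = 8
g^(5)(0) = -16

-2*x^5/15 + x^4/3 - 2*x^3/3 + x^2 - x + 1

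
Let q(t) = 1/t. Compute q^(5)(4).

The coefficient of (t - 4)^5 in the expansion is -1/4096, so q^(5)(4) = 5! * (-1/4096) = -15/512.

-15/512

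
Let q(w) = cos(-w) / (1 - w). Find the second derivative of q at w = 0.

1

Expand each factor separately, then convolve coefficients.
From the series, [w^2] q = 1/2; multiply by 2! = 2 to get 1.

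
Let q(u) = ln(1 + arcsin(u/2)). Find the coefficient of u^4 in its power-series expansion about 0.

-5/192

Substitute the inner expansion into the outer series and collect powers.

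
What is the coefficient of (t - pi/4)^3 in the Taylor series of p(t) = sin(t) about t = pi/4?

-sqrt(2)/12

p(pi/4) = sqrt(2)/2
p′(pi/4) = sqrt(2)/2
p′′(pi/4) = -sqrt(2)/2
p′′′(pi/4) = -sqrt(2)/2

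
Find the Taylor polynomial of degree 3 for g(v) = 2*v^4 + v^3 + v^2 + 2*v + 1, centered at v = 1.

Compute the successive derivatives at the expansion point and divide by k!.
g(1) = 7
g′(1) = 15
g′′(1) = 32
g′′′(1) = 54
The Taylor polynomial is Σ g^(k)(1)/k! · (v - 1)^k.

9*(v - 1)^3 + 16*(v - 1)^2 + 15*(v - 1) + 7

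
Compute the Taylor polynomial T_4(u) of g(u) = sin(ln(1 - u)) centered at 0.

-u^3/6 - u^2/2 - u

Substitute the inner expansion into the outer series and collect powers.
[u^0] = 0;  [u^1] = -1;  [u^2] = -1/2;  [u^3] = -1/6;  [u^4] = 0.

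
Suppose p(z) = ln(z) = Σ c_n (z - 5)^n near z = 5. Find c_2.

-1/50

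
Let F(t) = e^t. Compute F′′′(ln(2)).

2

The coefficient of (t - ln(2))^3 in the expansion is 1/3, so F′′′(ln(2)) = 3! * (1/3) = 2.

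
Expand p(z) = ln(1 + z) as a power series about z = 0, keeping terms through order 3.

z^3/3 - z^2/2 + z

[z^0] = 0;  [z^1] = 1;  [z^2] = -1/2;  [z^3] = 1/3.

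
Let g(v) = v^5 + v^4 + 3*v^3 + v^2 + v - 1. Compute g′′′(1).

The coefficient of (v - 1)^3 in the expansion is 17, so g′′′(1) = 3! * (17) = 102.

102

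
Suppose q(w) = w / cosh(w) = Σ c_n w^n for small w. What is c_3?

-1/2

Write the quotient as an unknown series and match coefficients against numerator = denominator · series.
q(0) = 0
q′(0) = 1
q′′(0) = 0
q′′′(0) = -3
So c_3 = q′′′(0)/3! = -1/2.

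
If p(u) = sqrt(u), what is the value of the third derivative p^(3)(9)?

The coefficient of (u - 9)^3 in the expansion is 1/3888, so p′′′(9) = 3! * (1/3888) = 1/648.

1/648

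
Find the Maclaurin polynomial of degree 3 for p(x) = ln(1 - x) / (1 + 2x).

-10*x^3/3 + 3*x^2/2 - x

Write out both Maclaurin series and multiply, keeping only the needed powers.
p(0) = 0
p′(0) = -1
p′′(0) = 3
p′′′(0) = -20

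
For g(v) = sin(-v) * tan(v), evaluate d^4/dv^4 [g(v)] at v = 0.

Multiply the two series term by term and collect like powers.
The coefficient of v^4 in the expansion is -1/6, so g^(4)(0) = 4! * (-1/6) = -4.

-4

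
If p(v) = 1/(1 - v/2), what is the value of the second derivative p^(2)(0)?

From the series, [v^2] p = 1/4; multiply by 2! = 2 to get 1/2.

1/2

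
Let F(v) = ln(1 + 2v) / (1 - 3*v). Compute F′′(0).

Expand 1/(denominator) as a geometric series and multiply by the numerator's series.
From the series, [v^2] F = 4; multiply by 2! = 2 to get 8.

8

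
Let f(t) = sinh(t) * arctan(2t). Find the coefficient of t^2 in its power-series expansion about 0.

2

Write out both Maclaurin series and multiply, keeping only the needed powers.
[t^0] = 0;  [t^1] = 0;  [t^2] = 2.
So c_2 = f′′(0)/2! = 2.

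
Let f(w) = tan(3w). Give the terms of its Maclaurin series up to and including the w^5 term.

f(0) = 0
f′(0) = 3
f′′(0) = 0
f′′′(0) = 54
f^(4)(0) = 0
f^(5)(0) = 3888

162*w^5/5 + 9*w^3 + 3*w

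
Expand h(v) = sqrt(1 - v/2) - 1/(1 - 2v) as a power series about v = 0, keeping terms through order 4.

Expand each term separately and add.

-32773*v^4/2048 - 1025*v^3/128 - 129*v^2/32 - 9*v/4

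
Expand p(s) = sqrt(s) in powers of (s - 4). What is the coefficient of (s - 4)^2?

[(s - 4)^0] = 2;  [(s - 4)^1] = 1/4;  [(s - 4)^2] = -1/64.
So c_2 = p′′(4)/2! = -1/64.

-1/64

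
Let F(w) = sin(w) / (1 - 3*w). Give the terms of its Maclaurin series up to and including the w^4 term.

Use 1/(1 - r) = Σ r^k on the denominator, then take the Cauchy product.
F(0) = 0
F′(0) = 1
F′′(0) = 6
F′′′(0) = 53
F^(4)(0) = 636

53*w^4/2 + 53*w^3/6 + 3*w^2 + w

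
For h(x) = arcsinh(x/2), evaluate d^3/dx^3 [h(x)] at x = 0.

The coefficient of x^3 in the expansion is -1/48, so h′′′(0) = 3! * (-1/48) = -1/8.

-1/8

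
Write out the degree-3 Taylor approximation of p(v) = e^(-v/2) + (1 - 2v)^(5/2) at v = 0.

-121*v^3/48 + 61*v^2/8 - 11*v/2 + 2

Expand each term separately and add.
p(0) = 2
p′(0) = -11/2
p′′(0) = 61/4
p′′′(0) = -121/8
The Taylor polynomial is Σ p^(k)(0)/k! · v^k.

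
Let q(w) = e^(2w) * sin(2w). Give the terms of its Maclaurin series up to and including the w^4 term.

Take the Cauchy product of the two expansions.

8*w^3/3 + 4*w^2 + 2*w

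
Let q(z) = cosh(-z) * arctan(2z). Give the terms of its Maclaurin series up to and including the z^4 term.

-5*z^3/3 + 2*z

Take the Cauchy product of the two expansions.
q(0) = 0
q′(0) = 2
q′′(0) = 0
q′′′(0) = -10
q^(4)(0) = 0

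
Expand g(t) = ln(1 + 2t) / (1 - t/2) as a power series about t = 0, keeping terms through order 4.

Take the Cauchy product of the two expansions.
g(0) = 0
g′(0) = 2
g′′(0) = -2
g′′′(0) = 13
g^(4)(0) = -70

-35*t^4/12 + 13*t^3/6 - t^2 + 2*t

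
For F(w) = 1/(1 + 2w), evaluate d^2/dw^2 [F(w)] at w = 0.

8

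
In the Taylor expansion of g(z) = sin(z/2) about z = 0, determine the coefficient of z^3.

g(0) = 0
g′(0) = 1/2
g′′(0) = 0
g′′′(0) = -1/8

-1/48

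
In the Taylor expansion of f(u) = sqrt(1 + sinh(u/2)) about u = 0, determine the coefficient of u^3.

7/384

Let u equal the inner series; expand the outer function in u and truncate.
So c_3 = f′′′(0)/3! = 7/384.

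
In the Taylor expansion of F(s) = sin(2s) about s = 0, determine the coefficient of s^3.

-4/3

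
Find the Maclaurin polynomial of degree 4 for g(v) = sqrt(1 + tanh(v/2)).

17*v^4/6144 - 5*v^3/384 - v^2/32 + v/4 + 1

Plug the Maclaurin series of the inner function into that of the outer and collect terms.
g(0) = 1
g′(0) = 1/4
g′′(0) = -1/16
g′′′(0) = -5/64
g^(4)(0) = 17/256
The Taylor polynomial is Σ g^(k)(0)/k! · v^k.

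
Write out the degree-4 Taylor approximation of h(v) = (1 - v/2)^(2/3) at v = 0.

-7*v^4/3888 - v^3/162 - v^2/36 - v/3 + 1

h(0) = 1
h′(0) = -1/3
h′′(0) = -1/18
h′′′(0) = -1/27
h^(4)(0) = -7/162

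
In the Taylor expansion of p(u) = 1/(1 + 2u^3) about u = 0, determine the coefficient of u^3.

-2

Differentiate repeatedly and evaluate at the center.
p(0) = 1
p′(0) = 0
p′′(0) = 0
p′′′(0) = -12
So c_3 = p′′′(0)/3! = -2.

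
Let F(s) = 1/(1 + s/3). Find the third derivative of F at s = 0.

Apply the Taylor formula c_k = f^(k)(a)/k!.
The coefficient of s^3 in the expansion is -1/27, so F′′′(0) = 3! * (-1/27) = -2/9.

-2/9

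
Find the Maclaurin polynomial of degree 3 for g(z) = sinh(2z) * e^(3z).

Expand each factor separately, then convolve coefficients.
g(0) = 0
g′(0) = 2
g′′(0) = 12
g′′′(0) = 62

31*z^3/3 + 6*z^2 + 2*z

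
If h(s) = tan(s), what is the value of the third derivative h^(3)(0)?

The coefficient of s^3 in the expansion is 1/3, so h′′′(0) = 3! * (1/3) = 2.

2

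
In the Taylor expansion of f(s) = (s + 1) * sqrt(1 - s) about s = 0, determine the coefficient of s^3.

-3/16

Distribute the polynomial across the series and collect like powers.
So c_3 = f′′′(0)/3! = -3/16.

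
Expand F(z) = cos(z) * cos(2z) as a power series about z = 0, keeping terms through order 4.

41*z^4/24 - 5*z^2/2 + 1

Take the Cauchy product of the two expansions.
[z^0] = 1;  [z^1] = 0;  [z^2] = -5/2;  [z^3] = 0;  [z^4] = 41/24.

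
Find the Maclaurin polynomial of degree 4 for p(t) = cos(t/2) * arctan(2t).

Write out both Maclaurin series and multiply, keeping only the needed powers.

-35*t^3/12 + 2*t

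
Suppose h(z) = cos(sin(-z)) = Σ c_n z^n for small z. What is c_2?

-1/2

Let u equal the inner series; expand the outer function in u and truncate.
[z^0] = 1;  [z^1] = 0;  [z^2] = -1/2.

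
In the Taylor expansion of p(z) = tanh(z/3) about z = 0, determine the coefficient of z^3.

-1/81

p(0) = 0
p′(0) = 1/3
p′′(0) = 0
p′′′(0) = -2/27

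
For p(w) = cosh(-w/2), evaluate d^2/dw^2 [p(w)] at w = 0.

The coefficient of w^2 in the expansion is 1/8, so p′′(0) = 2! * (1/8) = 1/4.

1/4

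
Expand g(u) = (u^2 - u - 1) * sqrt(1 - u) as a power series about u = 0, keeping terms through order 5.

Shift and add copies of the series according to the polynomial's terms.
g(0) = -1
g′(0) = -1/2
g′′(0) = 13/4
g′′′(0) = -15/8
g^(4)(0) = -9/16
g^(5)(0) = 15/32
Then c_k = g^(k)(0)/k! gives each Taylor coefficient.

u^5/256 - 3*u^4/128 - 5*u^3/16 + 13*u^2/8 - u/2 - 1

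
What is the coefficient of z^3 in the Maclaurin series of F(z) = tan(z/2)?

[z^0] = 0;  [z^1] = 1/2;  [z^2] = 0;  [z^3] = 1/24.

1/24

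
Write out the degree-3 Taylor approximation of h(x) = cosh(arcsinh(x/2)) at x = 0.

Let u equal the inner series; expand the outer function in u and truncate.
[x^0] = 1;  [x^1] = 0;  [x^2] = 1/8;  [x^3] = 0.

x^2/8 + 1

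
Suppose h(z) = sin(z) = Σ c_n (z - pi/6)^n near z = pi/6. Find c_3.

-sqrt(3)/12

h(pi/6) = 1/2
h′(pi/6) = sqrt(3)/2
h′′(pi/6) = -1/2
h′′′(pi/6) = -sqrt(3)/2
Dividing each by k! gives the coefficients c_0, ..., c_3.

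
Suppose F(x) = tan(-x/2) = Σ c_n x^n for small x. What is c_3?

-1/24

[x^0] = 0;  [x^1] = -1/2;  [x^2] = 0;  [x^3] = -1/24.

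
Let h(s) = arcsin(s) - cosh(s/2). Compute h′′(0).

Combine the two series term by term.
From the series, [s^2] h = -1/8; multiply by 2! = 2 to get -1/4.

-1/4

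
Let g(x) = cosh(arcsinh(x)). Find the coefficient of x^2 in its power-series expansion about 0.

1/2

Let u equal the inner series; expand the outer function in u and truncate.
g(0) = 1
g′(0) = 0
g′′(0) = 1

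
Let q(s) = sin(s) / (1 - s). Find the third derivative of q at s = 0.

5

Use 1/(1 - r) = Σ r^k on the denominator, then take the Cauchy product.
The coefficient of s^3 in the expansion is 5/6, so q′′′(0) = 3! * (5/6) = 5.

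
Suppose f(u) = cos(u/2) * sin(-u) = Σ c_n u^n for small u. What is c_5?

Expand each factor separately, then convolve coefficients.
[u^0] = 0;  [u^1] = -1;  [u^2] = 0;  [u^3] = 7/24;  [u^4] = 0;  [u^5] = -61/1920.
So c_5 = f^(5)(0)/5! = -61/1920.

-61/1920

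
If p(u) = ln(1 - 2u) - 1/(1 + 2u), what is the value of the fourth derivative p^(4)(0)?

Combine the two series term by term.
From the series, [u^4] p = -20; multiply by 4! = 24 to get -480.

-480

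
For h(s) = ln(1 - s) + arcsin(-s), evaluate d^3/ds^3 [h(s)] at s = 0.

-3

Add the two expansions coefficient-wise.
The coefficient of s^3 in the expansion is -1/2, so h′′′(0) = 3! * (-1/2) = -3.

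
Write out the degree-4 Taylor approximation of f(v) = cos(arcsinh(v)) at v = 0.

Substitute the inner expansion into the outer series and collect powers.

5*v^4/24 - v^2/2 + 1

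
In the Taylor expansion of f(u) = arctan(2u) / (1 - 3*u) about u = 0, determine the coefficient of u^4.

46

Expand 1/(denominator) as a geometric series and multiply by the numerator's series.
f(0) = 0
f′(0) = 2
f′′(0) = 12
f′′′(0) = 92
f^(4)(0) = 1104
So c_4 = f^(4)(0)/4! = 46.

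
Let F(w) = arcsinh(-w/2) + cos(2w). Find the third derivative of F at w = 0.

1/8

Expand each term separately and add.
The coefficient of w^3 in the expansion is 1/48, so F′′′(0) = 3! * (1/48) = 1/8.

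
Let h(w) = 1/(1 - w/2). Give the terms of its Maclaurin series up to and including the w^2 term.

w^2/4 + w/2 + 1

Differentiate repeatedly and evaluate at the center.
[w^0] = 1;  [w^1] = 1/2;  [w^2] = 1/4.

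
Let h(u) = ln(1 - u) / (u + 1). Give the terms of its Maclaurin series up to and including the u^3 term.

Multiply the numerator's expansion by the denominator's geometric series.
h(0) = 0
h′(0) = -1
h′′(0) = 1
h′′′(0) = -5

-5*u^3/6 + u^2/2 - u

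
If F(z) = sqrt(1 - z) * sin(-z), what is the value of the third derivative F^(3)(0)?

7/4

Expand each factor separately, then convolve coefficients.
The coefficient of z^3 in the expansion is 7/24, so F′′′(0) = 3! * (7/24) = 7/4.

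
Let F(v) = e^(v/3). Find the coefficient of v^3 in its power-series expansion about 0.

Differentiate repeatedly and evaluate at the center.
F(0) = 1
F′(0) = 1/3
F′′(0) = 1/9
F′′′(0) = 1/27

1/162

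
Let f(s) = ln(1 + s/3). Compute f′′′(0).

2/27

The coefficient of s^3 in the expansion is 1/81, so f′′′(0) = 3! * (1/81) = 2/27.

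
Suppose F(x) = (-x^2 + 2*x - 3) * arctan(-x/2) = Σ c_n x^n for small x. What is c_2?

-1

Shift and add copies of the series according to the polynomial's terms.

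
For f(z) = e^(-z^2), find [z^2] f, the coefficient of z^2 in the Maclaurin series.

c_2 = f′′(0)/2! = -1.

-1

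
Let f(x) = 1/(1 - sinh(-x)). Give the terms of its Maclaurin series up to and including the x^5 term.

-181*x^5/120 + 4*x^4/3 - 7*x^3/6 + x^2 - x + 1

Substitute the inner expansion into the outer series and collect powers.
[x^0] = 1;  [x^1] = -1;  [x^2] = 1;  [x^3] = -7/6;  [x^4] = 4/3;  [x^5] = -181/120.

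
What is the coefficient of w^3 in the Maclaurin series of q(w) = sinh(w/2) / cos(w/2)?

Divide the numerator series by the denominator series (power-series long division).
q(0) = 0
q′(0) = 1/2
q′′(0) = 0
q′′′(0) = 1/2
So c_3 = q′′′(0)/3! = 1/12.

1/12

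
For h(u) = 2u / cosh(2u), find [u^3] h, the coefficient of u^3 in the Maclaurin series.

Write the quotient as an unknown series and match coefficients against numerator = denominator · series.
h(0) = 0
h′(0) = 2
h′′(0) = 0
h′′′(0) = -24
So c_3 = h′′′(0)/3! = -4.

-4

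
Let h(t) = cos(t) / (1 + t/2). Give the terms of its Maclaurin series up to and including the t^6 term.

-19*t^6/2880 + t^5/96 - t^4/48 + t^3/8 - t^2/4 - t/2 + 1

Take the Cauchy product of the two expansions.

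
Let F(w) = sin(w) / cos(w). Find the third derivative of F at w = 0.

Divide the numerator series by the denominator series (power-series long division).
From the series, [w^3] F = 1/3; multiply by 3! = 6 to get 2.

2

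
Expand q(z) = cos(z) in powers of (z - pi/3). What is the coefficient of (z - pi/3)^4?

q(pi/3) = 1/2
q′(pi/3) = -sqrt(3)/2
q′′(pi/3) = -1/2
q′′′(pi/3) = sqrt(3)/2
q^(4)(pi/3) = 1/2
So c_4 = q^(4)(pi/3)/4! = 1/48.

1/48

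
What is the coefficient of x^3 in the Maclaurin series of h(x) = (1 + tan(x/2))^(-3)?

Plug the Maclaurin series of the inner function into that of the outer and collect terms.
h(0) = 1
h′(0) = -3/2
h′′(0) = 3
h′′′(0) = -33/4
The Taylor polynomial is Σ h^(k)(0)/k! · x^k.

-11/8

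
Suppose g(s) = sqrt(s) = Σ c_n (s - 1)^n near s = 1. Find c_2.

Apply the Taylor formula c_k = f^(k)(a)/k!.
g(1) = 1
g′(1) = 1/2
g′′(1) = -1/4
Dividing each by k! gives the coefficients c_0, ..., c_2.

-1/8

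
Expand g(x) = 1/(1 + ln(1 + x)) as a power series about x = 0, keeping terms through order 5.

-347*x^5/60 + 11*x^4/3 - 7*x^3/3 + 3*x^2/2 - x + 1

Compose series: expand the inner function first, then feed it into the outer expansion.
g(0) = 1
g′(0) = -1
g′′(0) = 3
g′′′(0) = -14
g^(4)(0) = 88
g^(5)(0) = -694
Dividing each by k! gives the coefficients c_0, ..., c_5.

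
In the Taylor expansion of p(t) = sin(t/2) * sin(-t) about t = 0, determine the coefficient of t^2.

-1/2

Write out both Maclaurin series and multiply, keeping only the needed powers.
[t^0] = 0;  [t^1] = 0;  [t^2] = -1/2.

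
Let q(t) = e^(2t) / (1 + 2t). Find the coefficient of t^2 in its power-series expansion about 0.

2

Multiply the two series term by term and collect like powers.
q(0) = 1
q′(0) = 0
q′′(0) = 4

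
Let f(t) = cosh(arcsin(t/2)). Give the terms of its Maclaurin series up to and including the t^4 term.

Substitute the inner expansion into the outer series and collect powers.
f(0) = 1
f′(0) = 0
f′′(0) = 1/4
f′′′(0) = 0
f^(4)(0) = 5/16

5*t^4/384 + t^2/8 + 1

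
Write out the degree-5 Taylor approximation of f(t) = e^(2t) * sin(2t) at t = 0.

Write out both Maclaurin series and multiply, keeping only the needed powers.
[t^0] = 0;  [t^1] = 2;  [t^2] = 4;  [t^3] = 8/3;  [t^4] = 0;  [t^5] = -16/15.

-16*t^5/15 + 8*t^3/3 + 4*t^2 + 2*t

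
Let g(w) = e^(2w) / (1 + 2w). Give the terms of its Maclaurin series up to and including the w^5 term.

-176*w^5/15 + 6*w^4 - 8*w^3/3 + 2*w^2 + 1

Write out both Maclaurin series and multiply, keeping only the needed powers.
g(0) = 1
g′(0) = 0
g′′(0) = 4
g′′′(0) = -16
g^(4)(0) = 144
g^(5)(0) = -1408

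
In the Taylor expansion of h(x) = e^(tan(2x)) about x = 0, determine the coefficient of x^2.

Substitute the inner expansion into the outer series and collect powers.
[x^0] = 1;  [x^1] = 2;  [x^2] = 2.

2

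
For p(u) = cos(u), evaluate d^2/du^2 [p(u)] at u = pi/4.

From the series, [(u - pi/4)^2] p = -sqrt(2)/4; multiply by 2! = 2 to get -sqrt(2)/2.

-sqrt(2)/2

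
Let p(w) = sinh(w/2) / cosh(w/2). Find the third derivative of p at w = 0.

-1/4

Divide the numerator series by the denominator series (power-series long division).
The coefficient of w^3 in the expansion is -1/24, so p′′′(0) = 3! * (-1/24) = -1/4.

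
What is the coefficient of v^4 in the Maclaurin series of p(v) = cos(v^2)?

Compute the successive derivatives at the expansion point and divide by k!.
p(0) = 1
p′(0) = 0
p′′(0) = 0
p′′′(0) = 0
p^(4)(0) = -12

-1/2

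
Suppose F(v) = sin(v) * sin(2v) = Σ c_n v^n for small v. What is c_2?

2

Expand each factor separately, then convolve coefficients.
[v^0] = 0;  [v^1] = 0;  [v^2] = 2.
So c_2 = F′′(0)/2! = 2.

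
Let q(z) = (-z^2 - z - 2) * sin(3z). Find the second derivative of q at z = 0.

-6

Multiply each power in the prefactor through the base expansion.
The coefficient of z^2 in the expansion is -3, so q′′(0) = 2! * (-3) = -6.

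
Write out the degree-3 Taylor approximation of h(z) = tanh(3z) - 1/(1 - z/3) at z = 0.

-244*z^3/27 - z^2/9 + 8*z/3 - 1

Expand each term separately and add.
[z^0] = -1;  [z^1] = 8/3;  [z^2] = -1/9;  [z^3] = -244/27.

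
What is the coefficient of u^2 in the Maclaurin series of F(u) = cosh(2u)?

2

F(0) = 1
F′(0) = 0
F′′(0) = 4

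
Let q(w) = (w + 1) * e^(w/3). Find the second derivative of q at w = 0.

Distribute the polynomial across the series and collect like powers.
The coefficient of w^2 in the expansion is 7/18, so q′′(0) = 2! * (7/18) = 7/9.

7/9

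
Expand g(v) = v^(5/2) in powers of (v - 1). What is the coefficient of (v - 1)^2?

15/8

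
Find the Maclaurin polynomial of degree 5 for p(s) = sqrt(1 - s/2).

-7*s^5/8192 - 5*s^4/2048 - s^3/128 - s^2/32 - s/4 + 1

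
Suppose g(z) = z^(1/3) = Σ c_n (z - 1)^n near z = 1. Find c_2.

Apply the Taylor formula c_k = f^(k)(a)/k!.
So c_2 = g′′(1)/2! = -1/9.

-1/9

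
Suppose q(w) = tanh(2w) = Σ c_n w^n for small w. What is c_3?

Compute the successive derivatives at the expansion point and divide by k!.
[w^0] = 0;  [w^1] = 2;  [w^2] = 0;  [w^3] = -8/3.

-8/3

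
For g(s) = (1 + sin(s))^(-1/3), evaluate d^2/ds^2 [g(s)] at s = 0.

4/9

Compose series: expand the inner function first, then feed it into the outer expansion.
The coefficient of s^2 in the expansion is 2/9, so g′′(0) = 2! * (2/9) = 4/9.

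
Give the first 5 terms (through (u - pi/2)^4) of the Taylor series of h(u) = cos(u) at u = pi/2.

(u - pi/2)^3/6 - (u - pi/2)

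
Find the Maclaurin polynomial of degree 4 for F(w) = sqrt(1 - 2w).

-5*w^4/8 - w^3/2 - w^2/2 - w + 1

F(0) = 1
F′(0) = -1
F′′(0) = -1
F′′′(0) = -3
F^(4)(0) = -15
The Taylor polynomial is Σ F^(k)(0)/k! · w^k.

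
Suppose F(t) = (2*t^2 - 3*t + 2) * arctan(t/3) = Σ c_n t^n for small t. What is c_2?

Distribute the polynomial across the series and collect like powers.
So c_2 = F′′(0)/2! = -1.

-1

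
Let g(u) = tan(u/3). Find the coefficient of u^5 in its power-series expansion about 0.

2/3645

Use the known series and substitute for the argument.
g(0) = 0
g′(0) = 1/3
g′′(0) = 0
g′′′(0) = 2/27
g^(4)(0) = 0
g^(5)(0) = 16/243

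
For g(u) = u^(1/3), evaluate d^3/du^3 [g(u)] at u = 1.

From the series, [(u - 1)^3] g = 5/81; multiply by 3! = 6 to get 10/27.

10/27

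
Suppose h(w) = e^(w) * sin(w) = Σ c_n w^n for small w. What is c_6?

Expand each factor separately, then convolve coefficients.
[w^0] = 0;  [w^1] = 1;  [w^2] = 1;  [w^3] = 1/3;  [w^4] = 0;  [w^5] = -1/30;  [w^6] = -1/90.
So c_6 = h^(6)(0)/6! = -1/90.

-1/90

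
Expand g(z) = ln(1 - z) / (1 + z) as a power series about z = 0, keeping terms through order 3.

Write out both Maclaurin series and multiply, keeping only the needed powers.
g(0) = 0
g′(0) = -1
g′′(0) = 1
g′′′(0) = -5
Dividing each by k! gives the coefficients c_0, ..., c_3.

-5*z^3/6 + z^2/2 - z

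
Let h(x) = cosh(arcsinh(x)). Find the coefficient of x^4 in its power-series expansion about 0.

-1/8

Let u equal the inner series; expand the outer function in u and truncate.
h(0) = 1
h′(0) = 0
h′′(0) = 1
h′′′(0) = 0
h^(4)(0) = -3
The Taylor polynomial is Σ h^(k)(0)/k! · x^k.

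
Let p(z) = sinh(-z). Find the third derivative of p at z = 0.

From the series, [z^3] p = -1/6; multiply by 3! = 6 to get -1.

-1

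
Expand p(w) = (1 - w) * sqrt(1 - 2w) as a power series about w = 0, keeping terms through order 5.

Multiply each power in the prefactor through the base expansion.
p(0) = 1
p′(0) = -2
p′′(0) = 1
p′′′(0) = 0
p^(4)(0) = -3
p^(5)(0) = -30
Then c_k = p^(k)(0)/k! gives each Taylor coefficient.

-w^5/4 - w^4/8 + w^2/2 - 2*w + 1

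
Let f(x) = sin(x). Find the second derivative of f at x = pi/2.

From the series, [(x - pi/2)^2] f = -1/2; multiply by 2! = 2 to get -1.

-1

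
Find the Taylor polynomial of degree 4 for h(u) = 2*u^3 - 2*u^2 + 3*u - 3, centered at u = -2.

[(u + 2)^0] = -33;  [(u + 2)^1] = 35;  [(u + 2)^2] = -14;  [(u + 2)^3] = 2;  [(u + 2)^4] = 0.

2*(u + 2)^3 - 14*(u + 2)^2 + 35*(u + 2) - 33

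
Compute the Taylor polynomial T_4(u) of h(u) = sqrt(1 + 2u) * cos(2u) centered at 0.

Write out both Maclaurin series and multiply, keeping only the needed powers.

25*u^4/24 - 3*u^3/2 - 5*u^2/2 + u + 1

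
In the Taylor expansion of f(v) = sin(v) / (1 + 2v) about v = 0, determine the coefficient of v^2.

-2

Expand each factor separately, then convolve coefficients.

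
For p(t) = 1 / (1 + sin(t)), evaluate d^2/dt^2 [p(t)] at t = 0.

2

Use the geometric series for the reciprocal, then substitute.
The coefficient of t^2 in the expansion is 1, so p′′(0) = 2! * (1) = 2.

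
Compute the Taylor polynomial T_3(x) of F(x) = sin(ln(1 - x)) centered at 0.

-x^3/6 - x^2/2 - x

Substitute the inner expansion into the outer series and collect powers.
F(0) = 0
F′(0) = -1
F′′(0) = -1
F′′′(0) = -1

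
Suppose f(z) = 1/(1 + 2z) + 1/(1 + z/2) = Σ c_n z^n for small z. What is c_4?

257/16

Expand each term separately and add.
So c_4 = f^(4)(0)/4! = 257/16.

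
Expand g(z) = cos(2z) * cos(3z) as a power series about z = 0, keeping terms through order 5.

Take the Cauchy product of the two expansions.
g(0) = 1
g′(0) = 0
g′′(0) = -13
g′′′(0) = 0
g^(4)(0) = 313
g^(5)(0) = 0

313*z^4/24 - 13*z^2/2 + 1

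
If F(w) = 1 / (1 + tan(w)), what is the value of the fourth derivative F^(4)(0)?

Write 1/(1+u) = 1 - u + u^2 - u^3 + ... and substitute the series for u.
The coefficient of w^4 in the expansion is 5/3, so F^(4)(0) = 4! * (5/3) = 40.

40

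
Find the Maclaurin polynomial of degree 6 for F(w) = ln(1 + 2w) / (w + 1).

-416*w^6/15 + 256*w^5/15 - 32*w^4/3 + 20*w^3/3 - 4*w^2 + 2*w

Expand 1/(denominator) as a geometric series and multiply by the numerator's series.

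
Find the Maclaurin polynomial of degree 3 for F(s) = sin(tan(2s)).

4*s^3/3 + 2*s

Substitute the inner expansion into the outer series and collect powers.
F(0) = 0
F′(0) = 2
F′′(0) = 0
F′′′(0) = 8
Dividing each by k! gives the coefficients c_0, ..., c_3.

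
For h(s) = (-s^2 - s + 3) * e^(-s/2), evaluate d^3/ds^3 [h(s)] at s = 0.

15/8

Shift and add copies of the series according to the polynomial's terms.
The coefficient of s^3 in the expansion is 5/16, so h′′′(0) = 3! * (5/16) = 15/8.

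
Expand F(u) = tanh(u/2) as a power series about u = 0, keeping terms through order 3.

-u^3/24 + u/2

Use the known series and substitute for the argument.
F(0) = 0
F′(0) = 1/2
F′′(0) = 0
F′′′(0) = -1/4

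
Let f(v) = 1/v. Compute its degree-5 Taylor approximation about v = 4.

-(v - 4)^5/4096 + (v - 4)^4/1024 - (v - 4)^3/256 + (v - 4)^2/64 - (v - 4)/16 + 1/4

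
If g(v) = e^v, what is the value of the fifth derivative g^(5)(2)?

e^(2)

From the series, [(v - 2)^5] g = e^(2)/120; multiply by 5! = 120 to get e^(2).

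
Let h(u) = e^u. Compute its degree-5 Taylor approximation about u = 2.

Use the known series and substitute for the argument.
[(u - 2)^0] = e^(2);  [(u - 2)^1] = e^(2);  [(u - 2)^2] = e^(2)/2;  [(u - 2)^3] = e^(2)/6;  [(u - 2)^4] = e^(2)/24;  [(u - 2)^5] = e^(2)/120.

(u - 2)^5*e^(2)/120 + (u - 2)^4*e^(2)/24 + (u - 2)^3*e^(2)/6 + (u - 2)^2*e^(2)/2 + (u - 2)*e^(2) + e^(2)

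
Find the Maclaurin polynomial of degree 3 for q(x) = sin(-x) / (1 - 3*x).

-53*x^3/6 - 3*x^2 - x

Expand 1/(denominator) as a geometric series and multiply by the numerator's series.
q(0) = 0
q′(0) = -1
q′′(0) = -6
q′′′(0) = -53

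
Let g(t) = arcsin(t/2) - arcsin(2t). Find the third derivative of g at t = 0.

-63/8

Combine the two series term by term.
From the series, [t^3] g = -21/16; multiply by 3! = 6 to get -63/8.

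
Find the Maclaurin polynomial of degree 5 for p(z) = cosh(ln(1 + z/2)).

-z^5/64 + z^4/32 - z^3/16 + z^2/8 + 1

Substitute the inner expansion into the outer series and collect powers.
p(0) = 1
p′(0) = 0
p′′(0) = 1/4
p′′′(0) = -3/8
p^(4)(0) = 3/4
p^(5)(0) = -15/8
Then c_k = p^(k)(0)/k! gives each Taylor coefficient.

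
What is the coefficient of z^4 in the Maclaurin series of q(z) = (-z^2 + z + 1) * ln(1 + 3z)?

-27/4

Distribute the polynomial across the series and collect like powers.
q(0) = 0
q′(0) = 3
q′′(0) = -3
q′′′(0) = 9
q^(4)(0) = -162
Dividing each by k! gives the coefficients c_0, ..., c_4.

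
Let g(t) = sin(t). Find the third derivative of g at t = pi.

The coefficient of (t - pi)^3 in the expansion is 1/6, so g′′′(pi) = 3! * (1/6) = 1.

1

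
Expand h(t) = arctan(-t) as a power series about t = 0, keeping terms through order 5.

-t^5/5 + t^3/3 - t

h(0) = 0
h′(0) = -1
h′′(0) = 0
h′′′(0) = 2
h^(4)(0) = 0
h^(5)(0) = -24
Dividing each by k! gives the coefficients c_0, ..., c_5.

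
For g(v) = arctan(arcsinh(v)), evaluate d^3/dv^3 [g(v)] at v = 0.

-3

Plug the Maclaurin series of the inner function into that of the outer and collect terms.
From the series, [v^3] g = -1/2; multiply by 3! = 6 to get -3.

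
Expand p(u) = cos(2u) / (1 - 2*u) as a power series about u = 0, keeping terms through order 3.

4*u^3 + 2*u^2 + 2*u + 1

Expand 1/(denominator) as a geometric series and multiply by the numerator's series.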